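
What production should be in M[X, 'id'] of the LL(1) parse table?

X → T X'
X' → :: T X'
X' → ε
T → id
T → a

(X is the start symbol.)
X → T X'

To find M[X, 'id'], we find productions for X where 'id' is in the predict set (PREDICT(N → α) = (FIRST(α) \ {ε}) ∪ (FOLLOW(N) if α ⇒* ε)).

Relevant sets:
  FIRST(T) = { 'a', 'id' }

X → T X': PREDICT = { 'a', 'id' }
  'id' is in predict set, so this production goes in M[X, 'id']

M[X, 'id'] = X → T X'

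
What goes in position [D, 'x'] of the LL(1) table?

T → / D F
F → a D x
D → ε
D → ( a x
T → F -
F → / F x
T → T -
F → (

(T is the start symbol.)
To find M[D, 'x'], we find productions for D where 'x' is in the predict set (PREDICT(N → α) = (FIRST(α) \ {ε}) ∪ (FOLLOW(N) if α ⇒* ε)).

Relevant sets:
  FOLLOW(D) = { '(', '/', 'a', 'x' }

D → ε: PREDICT = { '(', '/', 'a', 'x' }
  'x' is in predict set, so this production goes in M[D, 'x']
D → ( a x: PREDICT = { '(' }

M[D, 'x'] = D → ε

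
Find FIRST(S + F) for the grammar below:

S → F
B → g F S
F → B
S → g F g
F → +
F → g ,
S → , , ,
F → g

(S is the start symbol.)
FIRST sets of the non-terminals involved (from the grammar, by fixed-point iteration):
  FIRST(S) = { '+', ',', 'g' }

To compute FIRST(S + F), process the symbols left to right:
Symbol S is a non-terminal. Add FIRST(S) \ {ε} = { '+', ',', 'g' }
S is not nullable (ε ∉ FIRST(S)), so stop here.
FIRST(S + F) = { '+', ',', 'g' }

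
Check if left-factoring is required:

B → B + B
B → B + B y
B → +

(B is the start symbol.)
Left-factoring is needed when two productions for the same non-terminal
share a common prefix on the right-hand side.

Productions for B:
  B → B + B
  B → B + B y
  B → +

Found common prefix 'B + B' in productions for B

Answer: Yes, B has productions with common prefix 'B + B'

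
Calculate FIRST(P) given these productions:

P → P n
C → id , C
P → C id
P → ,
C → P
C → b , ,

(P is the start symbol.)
FIRST sets of the other non-terminals involved (by the same procedure, iterated to a fixed point):
  FIRST(C) = { ',', 'b', 'id' }

From P → P n:
  - P is the symbol being defined: contributes nothing new
    P is not nullable, so stop
From P → C id:
  - C is a non-terminal: add FIRST(C) \ {ε} = { ',', 'b', 'id' }
    C is not nullable, so stop
From P → ,:
  - ',' is a terminal: add ',' and stop

Collecting: FIRST(P) = { ',', 'b', 'id' }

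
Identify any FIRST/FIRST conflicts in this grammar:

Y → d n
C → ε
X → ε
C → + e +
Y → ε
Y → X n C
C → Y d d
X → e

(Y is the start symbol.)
A FIRST/FIRST conflict occurs when two productions N → α and N → β for the same non-terminal have FIRST(α) ∩ FIRST(β) ≠ ∅ (with ε ∈ FIRST of a nullable right-hand side, so two nullable alternatives also conflict).

FIRST sets of the non-terminals at (or reachable through a nullable prefix from) the front of some alternative:
  FIRST(X) = { 'e', ε }
  FIRST(Y) = { 'd', 'e', 'n', ε }

Productions for Y:
  Y → d n: FIRST = { 'd' }
  Y → ε: FIRST = { ε }
  Y → X n C: FIRST = { 'e', 'n' }
Productions for C:
  C → ε: FIRST = { ε }
  C → + e +: FIRST = { '+' }
  C → Y d d: FIRST = { 'd', 'e', 'n' }
Productions for X:
  X → ε: FIRST = { ε }
  X → e: FIRST = { 'e' }

All alternatives of each non-terminal have pairwise disjoint FIRST sets.

Answer: No FIRST/FIRST conflicts.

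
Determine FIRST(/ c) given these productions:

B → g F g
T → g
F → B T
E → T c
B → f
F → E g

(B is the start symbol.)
To compute FIRST(/ c), process the symbols left to right:
Symbol / is a terminal. Add '/' and stop.
FIRST(/ c) = { '/' }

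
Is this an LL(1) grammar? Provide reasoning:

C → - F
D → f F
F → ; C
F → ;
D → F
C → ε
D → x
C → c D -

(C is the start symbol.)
No. Predict set conflict for C: { '-' }

A grammar is LL(1) if for each non-terminal N with multiple productions, the predict sets of those productions are pairwise disjoint, where PREDICT(N → α) = (FIRST(α) \ {ε}) ∪ (FOLLOW(N) if α ⇒* ε).

Relevant sets:
  FIRST(F) = { ';' }
  FOLLOW(C) = { $, '-' }

For C:
  PREDICT(C → '-' F) = { '-' }
  PREDICT(C → ε) = { $, '-' }
  PREDICT(C → c D '-') = { 'c' }
For D:
  PREDICT(D → f F) = { 'f' }
  PREDICT(D → F) = { ';' }
  PREDICT(D → x) = { 'x' }
For F:
  PREDICT(F → ';' C) = { ';' }
  PREDICT(F → ';') = { ';' }

Conflict found: Predict set conflict for C: { '-' }
The grammar is NOT LL(1).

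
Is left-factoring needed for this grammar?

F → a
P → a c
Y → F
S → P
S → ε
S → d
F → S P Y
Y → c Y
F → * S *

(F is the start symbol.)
No, left-factoring is not needed

Left-factoring is needed when two productions for the same non-terminal
share a common prefix on the right-hand side.

Productions for F:
  F → a
  F → S P Y
  F → * S *
Productions for Y:
  Y → F
  Y → c Y
Productions for S:
  S → P
  S → ε
  S → d

No common prefixes found.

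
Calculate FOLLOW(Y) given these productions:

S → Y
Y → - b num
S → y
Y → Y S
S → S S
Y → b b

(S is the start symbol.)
To compute FOLLOW(Y), find every occurrence of Y on a right-hand side N → α Y β: add FIRST(β) \ {ε}, and if β is empty or nullable also add FOLLOW(N). Iterate to a fixed point.

In S → Y: Y is at the end, add FOLLOW(S)
In Y → Y S: Y is followed by S, add FIRST(S) \ {ε} = { '-', 'b', 'y' }

The FOLLOW sets referred to above (computed the same way, to a fixed point):
  FOLLOW(S) = { $, '-', 'b', 'y' }

Taking the union: FOLLOW(Y) = { $, '-', 'b', 'y' }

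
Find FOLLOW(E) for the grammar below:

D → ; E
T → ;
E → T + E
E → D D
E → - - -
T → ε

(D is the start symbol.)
{ $, ';' }

In D → ; E: E is at the end, add FOLLOW(D)
In E → T + E: E is at the end; this adds FOLLOW(E) to itself — nothing new

The FOLLOW sets referred to above (computed the same way, to a fixed point):
  FOLLOW(D) = { $, ';' }

Taking the union: FOLLOW(E) = { $, ';' }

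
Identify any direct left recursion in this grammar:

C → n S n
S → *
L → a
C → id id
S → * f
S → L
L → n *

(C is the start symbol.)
Direct left recursion occurs when N → N α for some non-terminal N (the right-hand side begins with the left-hand side itself).

C → n S n: starts with n
S → *: starts with '*'
L → a: starts with a
C → id id: starts with id
S → * f: starts with '*'
S → L: starts with L
L → n *: starts with n

No direct left recursion found.

Answer: No direct left recursion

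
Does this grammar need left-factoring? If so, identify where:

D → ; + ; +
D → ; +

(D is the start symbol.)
Left-factoring is needed when two productions for the same non-terminal
share a common prefix on the right-hand side.

Productions for D:
  D → ; + ; +
  D → ; +

Found common prefix '; +' in productions for D

Answer: Yes, D has productions with common prefix '; +'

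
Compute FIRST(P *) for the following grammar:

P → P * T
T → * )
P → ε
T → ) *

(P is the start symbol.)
FIRST sets of the non-terminals involved (from the grammar, by fixed-point iteration):
  FIRST(P) = { '*', ε }

To compute FIRST(P *), process the symbols left to right:
Symbol P is a non-terminal. Add FIRST(P) \ {ε} = { '*' }
P is nullable (ε ∈ FIRST(P)), continue to the next symbol.
Symbol * is a terminal. Add '*' and stop.
FIRST(P *) = { '*' }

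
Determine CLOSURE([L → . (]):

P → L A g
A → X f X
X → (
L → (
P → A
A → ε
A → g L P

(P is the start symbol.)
Start with: [L → . (]
The dot precedes the terminal '(', so nothing is added.

CLOSURE = { [L → . (] }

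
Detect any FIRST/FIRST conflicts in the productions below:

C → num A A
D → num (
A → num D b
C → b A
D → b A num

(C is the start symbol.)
No FIRST/FIRST conflicts.

Productions for C:
  C → num A A: FIRST = { 'num' }
  C → b A: FIRST = { 'b' }
Productions for D:
  D → num (: FIRST = { 'num' }
  D → b A num: FIRST = { 'b' }
A has only one production, so no FIRST/FIRST conflict is possible there.

All alternatives of each non-terminal have pairwise disjoint FIRST sets.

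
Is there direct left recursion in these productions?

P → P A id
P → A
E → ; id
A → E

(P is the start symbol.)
Direct left recursion occurs when N → N α for some non-terminal N (the right-hand side begins with the left-hand side itself).

P → P A id: LEFT RECURSIVE (starts with P)
P → A: starts with A
E → ; id: starts with ';'
A → E: starts with E

The grammar has direct left recursion on: P.

Answer: Yes, P is left-recursive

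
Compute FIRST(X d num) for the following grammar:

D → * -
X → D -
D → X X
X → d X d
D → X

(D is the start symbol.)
{ '*', 'd' }

FIRST sets of the non-terminals involved (from the grammar, by fixed-point iteration):
  FIRST(X) = { '*', 'd' }

To compute FIRST(X d num), process the symbols left to right:
Symbol X is a non-terminal. Add FIRST(X) \ {ε} = { '*', 'd' }
X is not nullable (ε ∉ FIRST(X)), so stop here.
FIRST(X d num) = { '*', 'd' }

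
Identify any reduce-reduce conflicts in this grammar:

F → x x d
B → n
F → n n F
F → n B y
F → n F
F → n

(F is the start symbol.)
A reduce-reduce conflict occurs when an LR(0) state has two complete items [A → α .] and [B → β .] — both call for a reduction, and with no lookahead the parser cannot choose between them.

Augment with F' → F and build the canonical LR(0) collection (I0 = CLOSURE({[F' → . F]}), then GOTO on every symbol after a dot until no new states appear). It has 11 states:
  I0: { [F → . n B y], [F → . n F], [F → . n n F], [F → . n], [F → . x x d], [F' → . F] }  — shift
  I1: { [F' → F .] }  — accept
  I2: { [B → . n], [F → . n B y], [F → . n F], [F → . n n F], [F → . n], [F → . x x d], [F → n . B y], [F → n . F], [F → n . n F], [F → n .] }  — shift, reduce
  I3: { [F → x . x d] }  — shift
  I4: { [F → x x . d] }  — shift
  I5: { [F → x x d .] }  — reduce
  I6: { [F → n B . y] }  — shift
  I7: { [F → n F .] }  — reduce
  I8: { [B → . n], [B → n .], [F → . n B y], [F → . n F], [F → . n n F], [F → . n], [F → . x x d], [F → n . B y], [F → n . F], [F → n . n F], [F → n .], [F → n n . F] }  — shift, 2 reduces
  I9: { [F → n F .], [F → n n F .] }  — 2 reduces
  I10: { [F → n B y .] }  — reduce

I8 contains complete items [B → n .], [F → n .] — reduce-reduce conflict.
I9 contains complete items [F → n F .], [F → n n F .] — reduce-reduce conflict.

Answer: Yes — I8: [B → n .] vs [F → n .]; I9: [F → n F .] vs [F → n n F .]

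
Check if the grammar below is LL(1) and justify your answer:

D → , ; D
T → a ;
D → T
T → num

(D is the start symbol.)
Relevant sets:
  FIRST(T) = { 'a', 'num' }

For D:
  PREDICT(D → ',' ';' D) = { ',' }
  PREDICT(D → T) = { 'a', 'num' }
For T:
  PREDICT(T → a ';') = { 'a' }
  PREDICT(T → num) = { 'num' }

All predict sets are disjoint. The grammar IS LL(1).

Answer: Yes, the grammar is LL(1).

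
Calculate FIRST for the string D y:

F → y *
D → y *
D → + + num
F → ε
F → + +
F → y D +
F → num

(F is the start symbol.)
{ '+', 'y' }

FIRST sets of the non-terminals involved (from the grammar, by fixed-point iteration):
  FIRST(D) = { '+', 'y' }

To compute FIRST(D y), process the symbols left to right:
Symbol D is a non-terminal. Add FIRST(D) \ {ε} = { '+', 'y' }
D is not nullable (ε ∉ FIRST(D)), so stop here.
FIRST(D y) = { '+', 'y' }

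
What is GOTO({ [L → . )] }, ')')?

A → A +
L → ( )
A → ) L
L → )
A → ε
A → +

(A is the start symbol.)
GOTO(I, ')') = CLOSURE({ [A → αX.β] : [A → α.Xβ] ∈ I, X = ')' })

Items with dot before ')', with the dot advanced:
  [L → . )] → [L → ) .]
Closure adds nothing (no advanced item has the dot before a non-terminal).

GOTO = { [L → ) .] }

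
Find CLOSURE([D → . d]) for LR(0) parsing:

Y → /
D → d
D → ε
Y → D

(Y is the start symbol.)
Start with: [D → . d]
The dot precedes the terminal d, so nothing is added.

CLOSURE = { [D → . d] }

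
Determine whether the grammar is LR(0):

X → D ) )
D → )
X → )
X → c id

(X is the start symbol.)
A grammar is LR(0) if no state in the canonical LR(0) collection has:
  - both a shift item (dot before a terminal) and a complete item (shift-reduce conflict), or
  - two or more complete items (reduce-reduce conflict; the accept item [X' → X .] counts as a complete item here).

Augment with X' → X and build the canonical LR(0) collection (I0 = CLOSURE({[X' → . X]}), then GOTO on every symbol after a dot until no new states appear). It has 8 states:
  I0: { [D → . )], [X → . )], [X → . D ) )], [X → . c id], [X' → . X] }  — shift
  I1: { [D → ) .], [X → ) .] }  — 2 reduces
  I2: { [X → D . ) )] }  — shift
  I3: { [X' → X .] }  — accept
  I4: { [X → c . id] }  — shift
  I5: { [X → c id .] }  — reduce
  I6: { [X → D ) . )] }  — shift
  I7: { [X → D ) ) .] }  — reduce

Conflict in state I1:
  Reduce-reduce conflict: [D → ) .] and [X → ) .]
So the grammar is NOT LR(0).

Answer: No. Reduce-reduce conflict: [D → ) .] and [X → ) .]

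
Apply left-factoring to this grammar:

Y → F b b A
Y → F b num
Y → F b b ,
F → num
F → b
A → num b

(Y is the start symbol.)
Left-factoring transforms A → αβ₁ | αβ₂ into A → αA' and A' → β₁ | β₂
(α is the longest common prefix among the alternatives). Repeat until
no nonterminal has two alternatives with a common prefix.

Round 1: Y has alternatives sharing prefix 'F b'. Introduce Y': Y → F b Y'
  Add: Y' → b A
  Add: Y' → num
  Add: Y' → b ,

Round 2: Y' has alternatives sharing prefix 'b'. Introduce Y'': Y' → b Y''
  Add: Y'' → A
  Add: Y'' → ,

No remaining common prefixes — done.

Resulting grammar:
Y → F b Y'
Y' → b Y''
Y'' → A
Y'' → ,
Y' → num
F → num
F → b
A → num b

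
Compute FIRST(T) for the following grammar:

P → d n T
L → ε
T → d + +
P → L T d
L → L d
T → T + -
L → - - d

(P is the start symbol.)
From T → d + +:
  - d is a terminal: add 'd' and stop
From T → T + -:
  - T is the symbol being defined: contributes nothing new
    T is not nullable, so stop

Collecting: FIRST(T) = { 'd' }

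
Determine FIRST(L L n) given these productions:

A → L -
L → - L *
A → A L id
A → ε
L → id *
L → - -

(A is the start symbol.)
FIRST sets of the non-terminals involved (from the grammar, by fixed-point iteration):
  FIRST(L) = { '-', 'id' }

To compute FIRST(L L n), process the symbols left to right:
Symbol L is a non-terminal. Add FIRST(L) \ {ε} = { '-', 'id' }
L is not nullable (ε ∉ FIRST(L)), so stop here.
FIRST(L L n) = { '-', 'id' }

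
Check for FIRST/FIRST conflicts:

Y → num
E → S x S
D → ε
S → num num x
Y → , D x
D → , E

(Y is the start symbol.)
No FIRST/FIRST conflicts.

A FIRST/FIRST conflict occurs when two productions N → α and N → β for the same non-terminal have FIRST(α) ∩ FIRST(β) ≠ ∅ (with ε ∈ FIRST of a nullable right-hand side, so two nullable alternatives also conflict).

Productions for Y:
  Y → num: FIRST = { 'num' }
  Y → , D x: FIRST = { ',' }
Productions for D:
  D → ε: FIRST = { ε }
  D → , E: FIRST = { ',' }
E, S have only one production, so no FIRST/FIRST conflict is possible there.

All alternatives of each non-terminal have pairwise disjoint FIRST sets.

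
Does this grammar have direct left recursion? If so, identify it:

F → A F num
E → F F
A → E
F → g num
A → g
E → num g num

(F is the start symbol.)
F → A F num: starts with A
E → F F: starts with F
A → E: starts with E
F → g num: starts with g
A → g: starts with g
E → num g num: starts with num

No direct left recursion found.

Answer: No direct left recursion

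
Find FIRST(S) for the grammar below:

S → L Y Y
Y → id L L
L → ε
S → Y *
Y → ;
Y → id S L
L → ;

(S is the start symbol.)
{ ';', 'id' }

To compute FIRST(S), examine every production with S on the left-hand side, reading each right-hand side left to right until a non-nullable symbol is reached.

FIRST sets of the other non-terminals involved (by the same procedure, iterated to a fixed point):
  FIRST(L) = { ';', ε }
  FIRST(Y) = { ';', 'id' }

From S → L Y Y:
  - L is a non-terminal: add FIRST(L) \ {ε} = { ';' }
    L is nullable, so continue to the next symbol
  - Y is a non-terminal: add FIRST(Y) \ {ε} = { ';', 'id' }
    Y is not nullable, so stop
From S → Y *:
  - Y is a non-terminal: add FIRST(Y) \ {ε} = { ';', 'id' }
    Y is not nullable, so stop

Collecting: FIRST(S) = { ';', 'id' }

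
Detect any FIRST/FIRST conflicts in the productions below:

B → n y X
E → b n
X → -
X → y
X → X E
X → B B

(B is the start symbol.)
Yes. X → '-' / X → X E on { '-' }; X → y / X → X E on { 'y' }; X → X E / X → B B on { 'n' }

A FIRST/FIRST conflict occurs when two productions N → α and N → β for the same non-terminal have FIRST(α) ∩ FIRST(β) ≠ ∅ (with ε ∈ FIRST of a nullable right-hand side, so two nullable alternatives also conflict).

FIRST sets of the non-terminals at (or reachable through a nullable prefix from) the front of some alternative:
  FIRST(X) = { '-', 'n', 'y' }
  FIRST(B) = { 'n' }

Productions for X:
  X → -: FIRST = { '-' }
  X → y: FIRST = { 'y' }
  X → X E: FIRST = { '-', 'n', 'y' }
  X → B B: FIRST = { 'n' }
B, E have only one production, so no FIRST/FIRST conflict is possible there.

Conflict for X: X → - and X → X E
  Overlap: { '-' }
Conflict for X: X → y and X → X E
  Overlap: { 'y' }
Conflict for X: X → X E and X → B B
  Overlap: { 'n' }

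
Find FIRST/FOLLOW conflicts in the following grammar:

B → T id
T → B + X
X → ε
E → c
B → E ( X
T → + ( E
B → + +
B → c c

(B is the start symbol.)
No FIRST/FOLLOW conflicts.

Nullable non-terminals: X.
X has a nullable alternative but only one production, so nothing to check.

B, E, T have no nullable alternative, so no FIRST/FOLLOW check is needed there.

No FIRST/FOLLOW conflicts found.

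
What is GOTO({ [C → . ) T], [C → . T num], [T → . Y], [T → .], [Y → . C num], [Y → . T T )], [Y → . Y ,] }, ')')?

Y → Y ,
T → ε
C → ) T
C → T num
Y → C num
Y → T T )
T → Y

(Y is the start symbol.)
GOTO(I, ')') = CLOSURE({ [A → αX.β] : [A → α.Xβ] ∈ I, X = ')' })

Items with dot before ')', with the dot advanced:
  [C → . ) T] → [C → ) . T]
Closure of the advanced items:
  [C → ) . T] has the dot before T: add [T → .], [T → . Y]
  [T → . Y] has the dot before Y: add [Y → . Y ,], [Y → . C num], [Y → . T T )]
  [Y → . C num] has the dot before C: add [C → . ) T], [C → . T num]

GOTO = { [C → ) . T], [C → . ) T], [C → . T num], [T → . Y], [T → .], [Y → . C num], [Y → . T T )], [Y → . Y ,] }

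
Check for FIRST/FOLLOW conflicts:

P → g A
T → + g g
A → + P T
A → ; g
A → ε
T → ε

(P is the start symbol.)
Nullable non-terminals: A, T.

A: nullable alternative(s) A → ε; FOLLOW(A) = { $, '+' }
  A → + P T: FIRST \ {ε} = { '+' } — overlaps FOLLOW(A) on { '+' }: CONFLICT
  A → ; g: FIRST \ {ε} = { ';' } — disjoint from FOLLOW(A)
  A → ε: FIRST \ {ε} = { } — this is the only nullable alternative, skip

T: nullable alternative(s) T → ε; FOLLOW(T) = { $, '+' }
  T → + g g: FIRST \ {ε} = { '+' } — overlaps FOLLOW(T) on { '+' }: CONFLICT
  T → ε: FIRST \ {ε} = { } — this is the only nullable alternative, skip

P has no nullable alternative, so no FIRST/FOLLOW check is needed there.

So the grammar has 2 FIRST/FOLLOW conflicts (marked CONFLICT above).

Answer: Yes. T → '+' g g with FOLLOW(T) on { '+' }; A → '+' P T with FOLLOW(A) on { '+' }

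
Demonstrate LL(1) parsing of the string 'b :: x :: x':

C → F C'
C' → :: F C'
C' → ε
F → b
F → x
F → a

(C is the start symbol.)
LL(1) parsing maintains a stack (initially the start symbol over $) and the input. At each step: if the stack top is a terminal, match it against the current input token; if it is a non-terminal N, replace it with the RHS of M[N, lookahead] (the unique production whose predict set contains the lookahead).

Stack is shown with the top on the left.

Stack      Input          Action
--------------------------------
C $        b :: x :: x $  output C → F C'
F C' $     b :: x :: x $  output F → b
b C' $     b :: x :: x $  match 'b'
C' $       :: x :: x $    output C' → :: F C'
:: F C' $  :: x :: x $    match '::'
F C' $     x :: x $       output F → x
x C' $     x :: x $       match 'x'
C' $       :: x $         output C' → :: F C'
:: F C' $  :: x $         match '::'
F C' $     x $            output F → x
x C' $     x $            match 'x'
C' $       $              output C' → ε
$          $              accept

The string is accepted.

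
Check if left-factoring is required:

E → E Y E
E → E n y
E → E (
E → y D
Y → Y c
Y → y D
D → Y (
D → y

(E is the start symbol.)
Left-factoring is needed when two productions for the same non-terminal
share a common prefix on the right-hand side.

Productions for E:
  E → E Y E
  E → E n y
  E → E (
  E → y D
Productions for Y:
  Y → Y c
  Y → y D
Productions for D:
  D → Y (
  D → y

Found common prefix 'E' in productions for E

Answer: Yes, E has productions with common prefix 'E'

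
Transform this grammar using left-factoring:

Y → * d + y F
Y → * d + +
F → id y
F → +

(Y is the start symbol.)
Y → * d + Y'
Y' → y F
Y' → +
F → id y
F → +

Left-factoring transforms A → αβ₁ | αβ₂ into A → αA' and A' → β₁ | β₂
(α is the longest common prefix among the alternatives). Repeat until
no nonterminal has two alternatives with a common prefix.

Round 1: Y has alternatives sharing prefix '* d +'. Introduce Y': Y → * d + Y'
  Add: Y' → y F
  Add: Y' → +

No remaining common prefixes — done.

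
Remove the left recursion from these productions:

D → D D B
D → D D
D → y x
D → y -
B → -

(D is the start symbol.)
D is directly left-recursive. The standard transformation for
  A → A α₁ | ... | A α_m | β₁ | ... | β_n
is
  A  → β₁ A' | ... | β_n A'
  A' → α₁ A' | ... | α_m A' | ε

D → y x becomes D → y x D'
D → y - becomes D → y - D'
D → D D B becomes D' → D B D'
D → D D becomes D' → D D'
Add D' → ε

Productions for other non-terminals are unchanged:
  B → -

Resulting grammar:
D → y x D'
D → y - D'
D' → D B D'
D' → D D'
D' → ε
B → -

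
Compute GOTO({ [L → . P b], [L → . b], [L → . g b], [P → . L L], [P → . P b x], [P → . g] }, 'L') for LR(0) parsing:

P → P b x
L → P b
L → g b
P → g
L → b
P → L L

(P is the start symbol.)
GOTO(I, 'L') = CLOSURE({ [A → αX.β] : [A → α.Xβ] ∈ I, X = 'L' })

Items with dot before 'L', with the dot advanced:
  [P → . L L] → [P → L . L]
Closure of the advanced items:
  [P → L . L] has the dot before L: add [L → . P b], [L → . g b], [L → . b]
  [L → . P b] has the dot before P: add [P → . P b x], [P → . g], [P → . L L]

GOTO = { [L → . P b], [L → . b], [L → . g b], [P → . L L], [P → . P b x], [P → . g], [P → L . L] }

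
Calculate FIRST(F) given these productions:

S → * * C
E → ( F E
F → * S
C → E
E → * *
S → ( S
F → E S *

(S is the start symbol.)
To compute FIRST(F), examine every production with F on the left-hand side, reading each right-hand side left to right until a non-nullable symbol is reached.

FIRST sets of the other non-terminals involved (by the same procedure, iterated to a fixed point):
  FIRST(E) = { '(', '*' }

From F → * S:
  - '*' is a terminal: add '*' and stop
From F → E S *:
  - E is a non-terminal: add FIRST(E) \ {ε} = { '(', '*' }
    E is not nullable, so stop

Collecting: FIRST(F) = { '(', '*' }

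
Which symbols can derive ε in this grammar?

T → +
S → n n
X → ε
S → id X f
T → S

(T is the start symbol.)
A non-terminal is nullable if it can derive ε (the empty string): either it has an ε-production, or it has a production whose right-hand side consists entirely of nullable non-terminals.

ε-productions: X → ε
So X is immediately nullable.
No further non-terminal can be added: every production for the remaining non-terminals contains a terminal or a non-nullable non-terminal.
Nullable = { 'X' }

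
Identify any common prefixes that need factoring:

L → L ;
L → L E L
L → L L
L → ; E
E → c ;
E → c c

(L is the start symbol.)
Left-factoring is needed when two productions for the same non-terminal
share a common prefix on the right-hand side.

Productions for L:
  L → L ;
  L → L E L
  L → L L
  L → ; E
Productions for E:
  E → c ;
  E → c c

Found common prefix 'L' in productions for L
Found common prefix 'c' in productions for E

Answer: Yes, L has productions with common prefix 'L'; E has productions with common prefix 'c'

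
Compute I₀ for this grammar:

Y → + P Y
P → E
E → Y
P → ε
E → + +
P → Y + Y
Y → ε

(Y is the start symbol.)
First, augment the grammar with Y' → Y
I₀ = CLOSURE({ [Y' → . Y] }):
  [Y' → . Y] has the dot before Y: add [Y → . + P Y], [Y → .]
No further items can be added.

I₀ = { [Y → . + P Y], [Y → .], [Y' → . Y] }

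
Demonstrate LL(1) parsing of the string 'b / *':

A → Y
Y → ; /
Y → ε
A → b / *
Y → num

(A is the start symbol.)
Stack is shown with the top on the left.

Stack    Input    Action
------------------------
A $      b / * $  output A → b / *
b / * $  b / * $  match 'b'
/ * $    / * $    match '/'
* $      * $      match '*'
$        $        accept

The string is accepted.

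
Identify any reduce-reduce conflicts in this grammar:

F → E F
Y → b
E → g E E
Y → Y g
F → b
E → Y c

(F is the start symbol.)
A reduce-reduce conflict occurs when an LR(0) state has two complete items [A → α .] and [B → β .] — both call for a reduction, and with no lookahead the parser cannot choose between them.

Augment with F' → F and build the canonical LR(0) collection (I0 = CLOSURE({[F' → . F]}), then GOTO on every symbol after a dot until no new states appear). It has 12 states:
  I0: { [E → . Y c], [E → . g E E], [F → . E F], [F → . b], [F' → . F], [Y → . Y g], [Y → . b] }  — shift
  I1: { [E → . Y c], [E → . g E E], [F → . E F], [F → . b], [F → E . F], [Y → . Y g], [Y → . b] }  — shift
  I2: { [F' → F .] }  — accept
  I3: { [E → Y . c], [Y → Y . g] }  — shift
  I4: { [F → b .], [Y → b .] }  — 2 reduces
  I5: { [E → . Y c], [E → . g E E], [E → g . E E], [Y → . Y g], [Y → . b] }  — shift
  I6: { [E → . Y c], [E → . g E E], [E → g E . E], [Y → . Y g], [Y → . b] }  — shift
  I7: { [Y → b .] }  — reduce
  I8: { [E → g E E .] }  — reduce
  I9: { [E → Y c .] }  — reduce
  I10: { [Y → Y g .] }  — reduce
  I11: { [F → E F .] }  — reduce

I4 contains complete items [F → b .], [Y → b .] — reduce-reduce conflict.

Answer: Yes — I4: [F → b .] vs [Y → b .]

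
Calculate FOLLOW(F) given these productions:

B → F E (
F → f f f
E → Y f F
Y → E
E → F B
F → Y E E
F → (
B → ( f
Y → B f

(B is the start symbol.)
{ '(', 'f' }

To compute FOLLOW(F), find every occurrence of F on a right-hand side N → α F β: add FIRST(β) \ {ε}, and if β is empty or nullable also add FOLLOW(N). Iterate to a fixed point.

In B → F E (: F is followed by E '(', add FIRST(E '(') \ {ε} = { '(', 'f' }
In E → Y f F: F is at the end, add FOLLOW(E)
In E → F B: F is followed by B, add FIRST(B) \ {ε} = { '(', 'f' }

The FOLLOW sets referred to above (computed the same way, to a fixed point):
  FOLLOW(E) = { '(', 'f' }

Taking the union: FOLLOW(F) = { '(', 'f' }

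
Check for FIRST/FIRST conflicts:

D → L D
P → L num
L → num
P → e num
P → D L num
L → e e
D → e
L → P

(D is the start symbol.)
Yes. D → L D / D → e on { 'e' }; P → L num / P → e num on { 'e' }; P → L num / P → D L num on { 'e', 'num' }; P → e num / P → D L num on { 'e' }; L → num / L → P on { 'num' }; L → e e / L → P on { 'e' }

A FIRST/FIRST conflict occurs when two productions N → α and N → β for the same non-terminal have FIRST(α) ∩ FIRST(β) ≠ ∅ (with ε ∈ FIRST of a nullable right-hand side, so two nullable alternatives also conflict).

FIRST sets of the non-terminals at (or reachable through a nullable prefix from) the front of some alternative:
  FIRST(L) = { 'e', 'num' }
  FIRST(D) = { 'e', 'num' }
  FIRST(P) = { 'e', 'num' }

Productions for D:
  D → L D: FIRST = { 'e', 'num' }
  D → e: FIRST = { 'e' }
Productions for P:
  P → L num: FIRST = { 'e', 'num' }
  P → e num: FIRST = { 'e' }
  P → D L num: FIRST = { 'e', 'num' }
Productions for L:
  L → num: FIRST = { 'num' }
  L → e e: FIRST = { 'e' }
  L → P: FIRST = { 'e', 'num' }

Conflict for D: D → L D and D → e
  Overlap: { 'e' }
Conflict for P: P → L num and P → e num
  Overlap: { 'e' }
Conflict for P: P → L num and P → D L num
  Overlap: { 'e', 'num' }
Conflict for P: P → e num and P → D L num
  Overlap: { 'e' }
Conflict for L: L → num and L → P
  Overlap: { 'num' }
Conflict for L: L → e e and L → P
  Overlap: { 'e' }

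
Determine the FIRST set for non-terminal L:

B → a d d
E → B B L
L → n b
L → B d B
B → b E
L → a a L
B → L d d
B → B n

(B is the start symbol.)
{ 'a', 'b', 'n' }

To compute FIRST(L), examine every production with L on the left-hand side, reading each right-hand side left to right until a non-nullable symbol is reached.

FIRST sets of the other non-terminals involved (by the same procedure, iterated to a fixed point):
  FIRST(B) = { 'a', 'b', 'n' }

From L → n b:
  - n is a terminal: add 'n' and stop
From L → B d B:
  - B is a non-terminal: add FIRST(B) \ {ε} = { 'a', 'b', 'n' }
    B is not nullable, so stop
From L → a a L:
  - a is a terminal: add 'a' and stop

Collecting: FIRST(L) = { 'a', 'b', 'n' }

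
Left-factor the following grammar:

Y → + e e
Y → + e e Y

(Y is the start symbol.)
Left-factoring transforms A → αβ₁ | αβ₂ into A → αA' and A' → β₁ | β₂
(α is the longest common prefix among the alternatives). Repeat until
no nonterminal has two alternatives with a common prefix.

Round 1: Y has alternatives sharing prefix '+ e e'. Introduce Y': Y → + e e Y'
  Add: Y' → ε
  Add: Y' → Y

No remaining common prefixes — done.

Resulting grammar:
Y → + e e Y'
Y' → ε
Y' → Y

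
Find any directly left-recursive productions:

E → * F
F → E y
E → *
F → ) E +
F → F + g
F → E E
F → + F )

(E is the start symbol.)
E → * F: starts with '*'
F → E y: starts with E
E → *: starts with '*'
F → ) E +: starts with ')'
F → F + g: LEFT RECURSIVE (starts with F)
F → E E: starts with E
F → + F ): starts with '+'

The grammar has direct left recursion on: F.

Answer: Yes, F is left-recursive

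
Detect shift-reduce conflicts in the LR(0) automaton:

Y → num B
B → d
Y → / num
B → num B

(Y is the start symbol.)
No shift-reduce conflicts

A shift-reduce conflict occurs when an LR(0) state has both:
  - a complete (reduce) item [A → α .] (dot at the end), and
  - a shift item [B → β . c γ] (dot before a terminal).

Augment with Y' → Y and build the canonical LR(0) collection (I0 = CLOSURE({[Y' → . Y]}), then GOTO on every symbol after a dot until no new states appear). It has 9 states:
  I0: { [Y → . / num], [Y → . num B], [Y' → . Y] }  — shift
  I1: { [Y → / . num] }  — shift
  I2: { [Y' → Y .] }  — accept
  I3: { [B → . d], [B → . num B], [Y → num . B] }  — shift
  I4: { [Y → num B .] }  — reduce
  I5: { [B → d .] }  — reduce
  I6: { [B → . d], [B → . num B], [B → num . B] }  — shift
  I7: { [B → num B .] }  — reduce
  I8: { [Y → / num .] }  — reduce

No state contains both a complete item and a shift item.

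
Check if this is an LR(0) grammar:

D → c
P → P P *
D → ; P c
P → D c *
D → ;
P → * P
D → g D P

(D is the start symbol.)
No. Shift-reduce conflict between [D → ; .] and [D → . ;]

A grammar is LR(0) if no state in the canonical LR(0) collection has:
  - both a shift item (dot before a terminal) and a complete item (shift-reduce conflict), or
  - two or more complete items (reduce-reduce conflict; the accept item [D' → D .] counts as a complete item here).

Augment with D' → D and build the canonical LR(0) collection (I0 = CLOSURE({[D' → . D]}), then GOTO on every symbol after a dot until no new states appear). It has 16 states:
  I0: { [D → . ; P c], [D → . ;], [D → . c], [D → . g D P], [D' → . D] }  — shift
  I1: { [D → . ; P c], [D → . ;], [D → . c], [D → . g D P], [D → ; . P c], [D → ; .], [P → . * P], [P → . D c *], [P → . P P *] }  — shift, reduce
  I2: { [D' → D .] }  — accept
  I3: { [D → c .] }  — reduce
  I4: { [D → . ; P c], [D → . ;], [D → . c], [D → . g D P], [D → g . D P] }  — shift
  I5: { [D → . ; P c], [D → . ;], [D → . c], [D → . g D P], [D → g D . P], [P → . * P], [P → . D c *], [P → . P P *] }  — shift
  I6: { [D → . ; P c], [D → . ;], [D → . c], [D → . g D P], [P → * . P], [P → . * P], [P → . D c *], [P → . P P *] }  — shift
  I7: { [P → D . c *] }  — shift
  I8: { [D → . ; P c], [D → . ;], [D → . c], [D → . g D P], [D → g D P .], [P → . * P], [P → . D c *], [P → . P P *], [P → P . P *] }  — shift, reduce
  I9: { [D → . ; P c], [D → . ;], [D → . c], [D → . g D P], [P → . * P], [P → . D c *], [P → . P P *], [P → P . P *], [P → P P . *] }  — shift
  I10: { [D → . ; P c], [D → . ;], [D → . c], [D → . g D P], [P → * . P], [P → . * P], [P → . D c *], [P → . P P *], [P → P P * .] }  — shift, reduce
  I11: { [D → . ; P c], [D → . ;], [D → . c], [D → . g D P], [P → * P .], [P → . * P], [P → . D c *], [P → . P P *], [P → P . P *] }  — shift, reduce
  I12: { [P → D c . *] }  — shift
  I13: { [P → D c * .] }  — reduce
  I14: { [D → . ; P c], [D → . ;], [D → . c], [D → . g D P], [D → ; P . c], [P → . * P], [P → . D c *], [P → . P P *], [P → P . P *] }  — shift
  I15: { [D → ; P c .], [D → c .] }  — 2 reduces

Conflict in state I1:
  Shift-reduce conflict between [D → ; .] and [D → . ;]
So the grammar is NOT LR(0).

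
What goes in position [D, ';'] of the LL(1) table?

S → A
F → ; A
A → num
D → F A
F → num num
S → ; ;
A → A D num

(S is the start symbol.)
To find M[D, ';'], we find productions for D where ';' is in the predict set (PREDICT(N → α) = (FIRST(α) \ {ε}) ∪ (FOLLOW(N) if α ⇒* ε)).

Relevant sets:
  FIRST(F) = { ';', 'num' }

D → F A: PREDICT = { ';', 'num' }
  ';' is in predict set, so this production goes in M[D, ';']

M[D, ';'] = D → F A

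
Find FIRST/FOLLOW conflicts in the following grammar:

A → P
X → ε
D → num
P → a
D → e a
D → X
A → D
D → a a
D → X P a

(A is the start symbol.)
No FIRST/FOLLOW conflicts.

A FIRST/FOLLOW conflict occurs when a non-terminal N has a nullable alternative N → β (β ⇒* ε) and another alternative N → α with FIRST(α) ∩ FOLLOW(N) ≠ ∅: on such a lookahead the parser cannot decide between expanding α and letting N vanish via β.

Nullable non-terminals: A, D, X.
FIRST sets used below: FIRST(P) = { 'a' }, FIRST(D) = { 'a', 'e', 'num', ε }, FIRST(X) = { ε }

A: nullable alternative(s) A → D; FOLLOW(A) = { $ }
  A → P: FIRST \ {ε} = { 'a' } — disjoint from FOLLOW(A)
  A → D: FIRST \ {ε} = { 'a', 'e', 'num' } — this is the only nullable alternative, skip

D: nullable alternative(s) D → X; FOLLOW(D) = { $ }
  D → num: FIRST \ {ε} = { 'num' } — disjoint from FOLLOW(D)
  D → e a: FIRST \ {ε} = { 'e' } — disjoint from FOLLOW(D)
  D → X: FIRST \ {ε} = { } — this is the only nullable alternative, skip
  D → a a: FIRST \ {ε} = { 'a' } — disjoint from FOLLOW(D)
  D → X P a: FIRST \ {ε} = { 'a' } — disjoint from FOLLOW(D)
X has a nullable alternative but only one production, so nothing to check.

P has no nullable alternative, so no FIRST/FOLLOW check is needed there.

No FIRST/FOLLOW conflicts found.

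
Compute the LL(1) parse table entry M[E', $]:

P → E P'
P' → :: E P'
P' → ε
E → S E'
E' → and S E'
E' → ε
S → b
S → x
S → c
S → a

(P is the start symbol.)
E' → ε

To find M[E', $], we find productions for E' where $ is in the predict set (PREDICT(N → α) = (FIRST(α) \ {ε}) ∪ (FOLLOW(N) if α ⇒* ε)).

Relevant sets:
  FOLLOW(E') = { $, '::' }

E' → and S E': PREDICT = { 'and' }
E' → ε: PREDICT = { $, '::' }
  $ is in predict set, so this production goes in M[E', $]

M[E', $] = E' → ε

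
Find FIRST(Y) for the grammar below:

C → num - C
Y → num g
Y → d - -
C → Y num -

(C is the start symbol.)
To compute FIRST(Y), examine every production with Y on the left-hand side, reading each right-hand side left to right until a non-nullable symbol is reached.

From Y → num g:
  - num is a terminal: add 'num' and stop
From Y → d - -:
  - d is a terminal: add 'd' and stop

Collecting: FIRST(Y) = { 'd', 'num' }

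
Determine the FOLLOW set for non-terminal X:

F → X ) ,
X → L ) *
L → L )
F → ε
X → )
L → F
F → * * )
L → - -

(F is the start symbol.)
{ ')' }

To compute FOLLOW(X), find every occurrence of X on a right-hand side N → α X β: add FIRST(β) \ {ε}, and if β is empty or nullable also add FOLLOW(N). Iterate to a fixed point.

In F → X ) ,: X is followed by ')' ',', add FIRST(')' ',') \ {ε} = { ')' }

Taking the union: FOLLOW(X) = { ')' }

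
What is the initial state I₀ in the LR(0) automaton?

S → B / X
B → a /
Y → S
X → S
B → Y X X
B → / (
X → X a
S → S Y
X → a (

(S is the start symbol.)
{ [B → . / (], [B → . Y X X], [B → . a /], [S → . B / X], [S → . S Y], [S' → . S], [Y → . S] }

First, augment the grammar with S' → S
I₀ = CLOSURE({ [S' → . S] }):
  [S' → . S] has the dot before S: add [S → . B / X], [S → . S Y]
  [S → . B / X] has the dot before B: add [B → . a /], [B → . Y X X], [B → . / (]
  [B → . Y X X] has the dot before Y: add [Y → . S]
No further items can be added.

I₀ = { [B → . / (], [B → . Y X X], [B → . a /], [S → . B / X], [S → . S Y], [S' → . S], [Y → . S] }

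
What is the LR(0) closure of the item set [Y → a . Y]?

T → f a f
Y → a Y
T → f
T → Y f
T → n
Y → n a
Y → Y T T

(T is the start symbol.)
{ [Y → . Y T T], [Y → . a Y], [Y → . n a], [Y → a . Y] }

Start with: [Y → a . Y]
  [Y → a . Y] has the dot before Y: add [Y → . a Y], [Y → . n a], [Y → . Y T T]
No further items can be added.

CLOSURE = { [Y → . Y T T], [Y → . a Y], [Y → . n a], [Y → a . Y] }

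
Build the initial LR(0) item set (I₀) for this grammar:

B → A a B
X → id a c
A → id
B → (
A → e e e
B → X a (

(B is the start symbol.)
{ [A → . e e e], [A → . id], [B → . (], [B → . A a B], [B → . X a (], [B' → . B], [X → . id a c] }

First, augment the grammar with B' → B
I₀ = CLOSURE({ [B' → . B] }):
  [B' → . B] has the dot before B: add [B → . A a B], [B → . (], [B → . X a (]
  [B → . A a B] has the dot before A: add [A → . id], [A → . e e e]
  [B → . X a (] has the dot before X: add [X → . id a c]
No further items can be added.

I₀ = { [A → . e e e], [A → . id], [B → . (], [B → . A a B], [B → . X a (], [B' → . B], [X → . id a c] }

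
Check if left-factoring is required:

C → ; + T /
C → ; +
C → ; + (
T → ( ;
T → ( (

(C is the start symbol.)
Yes, C has productions with common prefix '; +'; T has productions with common prefix '('

Left-factoring is needed when two productions for the same non-terminal
share a common prefix on the right-hand side.

Productions for C:
  C → ; + T /
  C → ; +
  C → ; + (
Productions for T:
  T → ( ;
  T → ( (

Found common prefix '; +' in productions for C
Found common prefix '(' in productions for T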